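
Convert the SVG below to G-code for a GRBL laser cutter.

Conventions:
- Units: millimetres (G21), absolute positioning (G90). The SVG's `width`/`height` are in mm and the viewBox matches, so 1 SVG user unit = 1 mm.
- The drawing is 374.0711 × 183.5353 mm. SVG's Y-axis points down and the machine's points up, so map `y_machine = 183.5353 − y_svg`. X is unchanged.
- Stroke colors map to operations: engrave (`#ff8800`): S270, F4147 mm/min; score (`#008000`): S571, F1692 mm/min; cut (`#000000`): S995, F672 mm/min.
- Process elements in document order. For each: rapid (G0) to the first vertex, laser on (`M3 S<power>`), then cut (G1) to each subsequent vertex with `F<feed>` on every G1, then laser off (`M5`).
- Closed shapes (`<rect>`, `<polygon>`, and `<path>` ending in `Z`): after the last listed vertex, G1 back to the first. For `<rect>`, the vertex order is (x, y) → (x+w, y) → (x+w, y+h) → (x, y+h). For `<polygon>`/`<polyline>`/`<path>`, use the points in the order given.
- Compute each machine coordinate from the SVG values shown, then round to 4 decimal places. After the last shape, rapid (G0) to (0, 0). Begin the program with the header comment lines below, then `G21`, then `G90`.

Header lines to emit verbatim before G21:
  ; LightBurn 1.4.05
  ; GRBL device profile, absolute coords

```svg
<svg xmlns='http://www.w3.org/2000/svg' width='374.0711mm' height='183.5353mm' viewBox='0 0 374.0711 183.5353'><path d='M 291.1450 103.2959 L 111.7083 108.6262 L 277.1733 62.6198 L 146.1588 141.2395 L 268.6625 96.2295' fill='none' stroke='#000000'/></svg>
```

; LightBurn 1.4.05
; GRBL device profile, absolute coords
G21
G90
G0 X291.1450 Y80.2394
M3 S995
G1 X111.7083 Y74.9091 F672
G1 X277.1733 Y120.9155 F672
G1 X146.1588 Y42.2958 F672
G1 X268.6625 Y87.3058 F672
M5
G0 X0.0000 Y0.0000

1 u = 1 mm; y_m = 183.5353 − y.

[1] `<path>` open polyline, #000000→cut S995 F672: (291.1450,80.2394) → (111.7083,74.9091) → (277.1733,120.9155) → (146.1588,42.2958) → (268.6625,87.3058)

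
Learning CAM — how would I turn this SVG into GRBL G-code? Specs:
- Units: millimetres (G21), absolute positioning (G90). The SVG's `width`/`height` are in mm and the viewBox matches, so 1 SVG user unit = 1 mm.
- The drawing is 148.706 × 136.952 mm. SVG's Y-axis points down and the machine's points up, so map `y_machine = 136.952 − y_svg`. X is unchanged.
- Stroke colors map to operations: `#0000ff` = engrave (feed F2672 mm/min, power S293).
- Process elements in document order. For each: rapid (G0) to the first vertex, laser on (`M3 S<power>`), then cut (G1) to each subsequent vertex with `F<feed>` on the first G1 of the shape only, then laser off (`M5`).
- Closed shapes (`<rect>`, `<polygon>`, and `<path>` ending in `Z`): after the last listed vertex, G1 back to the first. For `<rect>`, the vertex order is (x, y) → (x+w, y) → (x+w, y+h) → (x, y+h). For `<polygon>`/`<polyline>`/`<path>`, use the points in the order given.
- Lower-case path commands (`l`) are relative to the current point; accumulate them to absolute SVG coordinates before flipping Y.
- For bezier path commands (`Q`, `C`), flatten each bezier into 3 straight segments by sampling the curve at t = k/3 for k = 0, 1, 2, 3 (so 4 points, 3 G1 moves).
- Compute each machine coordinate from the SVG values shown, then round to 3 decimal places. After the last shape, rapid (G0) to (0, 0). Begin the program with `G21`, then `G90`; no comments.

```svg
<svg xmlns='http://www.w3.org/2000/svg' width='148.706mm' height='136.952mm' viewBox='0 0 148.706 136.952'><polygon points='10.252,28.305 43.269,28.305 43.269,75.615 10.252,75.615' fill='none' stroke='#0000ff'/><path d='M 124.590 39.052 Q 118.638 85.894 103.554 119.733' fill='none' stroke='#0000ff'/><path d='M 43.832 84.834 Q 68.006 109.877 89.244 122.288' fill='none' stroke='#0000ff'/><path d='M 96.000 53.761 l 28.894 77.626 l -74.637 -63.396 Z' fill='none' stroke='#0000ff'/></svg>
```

G21
G90
G0 X10.252 Y108.647
M3 S293
G1 X43.269 Y108.647 F2672
G1 X43.269 Y61.337
G1 X10.252 Y61.337
G1 X10.252 Y108.647
M5
G0 X124.590 Y97.900
M3 S293
G1 X119.607 Y68.117 F2672
G1 X112.595 Y41.223
G1 X103.554 Y17.219
M5
G0 X43.832 Y52.118
M3 S293
G1 X59.622 Y36.826 F2672
G1 X74.759 Y24.342
G1 X89.244 Y14.664
M5
G0 X96.000 Y83.191
M3 S293
G1 X124.894 Y5.565 F2672
G1 X50.257 Y68.961
G1 X96.000 Y83.191
M5
G0 X0.000 Y0.000

1 u = 1 mm; y_m = 136.952 − y.

[1] `<polygon>` rectangle, #0000ff→engrave S293 F2672: (10.252,108.647) → (43.269,108.647) → (43.269,61.337) → (10.252,61.337) → (10.252,108.647) (closed)

[2] `<path>` quadratic bezier, #0000ff→engrave S293 F2672: (124.590,97.900) → (119.607,68.117) → (112.595,41.223) → (103.554,17.219)

[3] `<path>` quadratic bezier, #0000ff→engrave S293 F2672: (43.832,52.118) → (59.622,36.826) → (74.759,24.342) → (89.244,14.664)

[4] `<path>` closed polygon, #0000ff→engrave S293 F2672: (96.000,83.191) → (124.894,5.565) → (50.257,68.961) → (96.000,83.191) (closed)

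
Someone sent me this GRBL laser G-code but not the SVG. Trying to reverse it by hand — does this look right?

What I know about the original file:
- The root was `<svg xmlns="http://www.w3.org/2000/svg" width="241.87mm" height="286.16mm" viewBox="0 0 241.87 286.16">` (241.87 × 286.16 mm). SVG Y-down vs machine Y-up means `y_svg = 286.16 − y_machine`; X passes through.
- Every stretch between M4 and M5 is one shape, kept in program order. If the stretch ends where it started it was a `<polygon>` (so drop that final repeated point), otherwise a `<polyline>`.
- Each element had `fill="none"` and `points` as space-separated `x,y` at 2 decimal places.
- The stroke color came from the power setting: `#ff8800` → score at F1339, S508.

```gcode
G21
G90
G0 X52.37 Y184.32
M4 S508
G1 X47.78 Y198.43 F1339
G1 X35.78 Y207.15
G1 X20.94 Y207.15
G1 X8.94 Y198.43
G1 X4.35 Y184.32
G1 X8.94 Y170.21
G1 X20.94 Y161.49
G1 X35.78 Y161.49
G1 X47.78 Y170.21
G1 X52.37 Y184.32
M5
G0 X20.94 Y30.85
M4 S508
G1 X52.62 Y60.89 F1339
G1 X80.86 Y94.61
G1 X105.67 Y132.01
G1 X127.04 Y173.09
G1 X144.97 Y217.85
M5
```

<svg xmlns="http://www.w3.org/2000/svg" width="241.87mm" height="286.16mm" viewBox="0 0 241.87 286.16">
  <polygon points="52.37,101.84 47.78,87.73 35.78,79.01 20.94,79.01 8.94,87.73 4.35,101.84 8.94,115.95 20.94,124.67 35.78,124.67 47.78,115.95" fill="none" stroke="#ff8800"/>
  <polyline points="20.94,255.31 52.62,225.27 80.86,191.55 105.67,154.15 127.04,113.07 144.97,68.31" fill="none" stroke="#ff8800"/>
</svg>

Each laser-on run becomes one SVG element. Flip Y back into SVG space with y_svg = 286.16 − y_machine. Every run uses S508, so all elements get stroke `#ff8800` (score).

Run 1: The run returns to its start, so emit a `<polygon>` with points (Y-flipped): 52.37,101.84 47.78,87.73 35.78,79.01 20.94,79.01 8.94,87.73 4.35,101.84 8.94,115.95 20.94,124.67 35.78,124.67 47.78,115.95.

Run 2: The run is open, so emit a `<polyline>` with points (Y-flipped): 20.94,255.31 52.62,225.27 80.86,191.55 105.67,154.15 127.04,113.07 144.97,68.31.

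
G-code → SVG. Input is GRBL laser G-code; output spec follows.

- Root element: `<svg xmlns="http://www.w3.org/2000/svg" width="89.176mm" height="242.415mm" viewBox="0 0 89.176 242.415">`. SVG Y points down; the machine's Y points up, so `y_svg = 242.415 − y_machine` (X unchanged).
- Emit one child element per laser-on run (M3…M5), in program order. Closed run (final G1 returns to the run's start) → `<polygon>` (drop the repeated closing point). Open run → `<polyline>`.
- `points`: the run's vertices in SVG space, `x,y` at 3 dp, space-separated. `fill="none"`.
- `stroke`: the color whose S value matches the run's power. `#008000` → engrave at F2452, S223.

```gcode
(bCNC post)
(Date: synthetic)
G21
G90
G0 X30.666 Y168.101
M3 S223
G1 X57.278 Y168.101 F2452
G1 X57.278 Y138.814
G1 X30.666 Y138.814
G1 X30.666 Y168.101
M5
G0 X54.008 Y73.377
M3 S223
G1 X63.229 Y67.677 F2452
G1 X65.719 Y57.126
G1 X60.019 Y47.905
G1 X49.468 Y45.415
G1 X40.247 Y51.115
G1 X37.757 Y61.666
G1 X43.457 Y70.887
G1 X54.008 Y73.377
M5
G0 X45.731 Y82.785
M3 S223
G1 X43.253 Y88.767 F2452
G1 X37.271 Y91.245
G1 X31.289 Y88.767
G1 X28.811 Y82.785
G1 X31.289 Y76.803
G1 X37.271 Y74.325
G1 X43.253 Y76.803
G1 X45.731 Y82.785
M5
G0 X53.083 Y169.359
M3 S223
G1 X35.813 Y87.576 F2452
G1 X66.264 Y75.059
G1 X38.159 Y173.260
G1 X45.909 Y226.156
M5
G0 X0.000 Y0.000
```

<svg xmlns="http://www.w3.org/2000/svg" width="89.176mm" height="242.415mm" viewBox="0 0 89.176 242.415">
  <polygon points="30.666,74.314 57.278,74.314 57.278,103.601 30.666,103.601" fill="none" stroke="#008000"/>
  <polygon points="54.008,169.038 63.229,174.738 65.719,185.289 60.019,194.510 49.468,197.000 40.247,191.300 37.757,180.749 43.457,171.528" fill="none" stroke="#008000"/>
  <polygon points="45.731,159.630 43.253,153.648 37.271,151.170 31.289,153.648 28.811,159.630 31.289,165.612 37.271,168.090 43.253,165.612" fill="none" stroke="#008000"/>
  <polyline points="53.083,73.056 35.813,154.839 66.264,167.356 38.159,69.155 45.909,16.259" fill="none" stroke="#008000"/>
</svg>

Each laser-on run becomes one SVG element. Flip Y back into SVG space with y_svg = 242.415 − y_machine. Every run uses S223, so all elements get stroke `#008000` (engrave).

Run 1: The run returns to its start, so emit a `<polygon>` with points (Y-flipped): 30.666,74.314 57.278,74.314 57.278,103.601 30.666,103.601.

Run 2: The run returns to its start, so emit a `<polygon>` with points (Y-flipped): 54.008,169.038 63.229,174.738 65.719,185.289 60.019,194.510 49.468,197.000 40.247,191.300 37.757,180.749 43.457,171.528.

Run 3: The run returns to its start, so emit a `<polygon>` with points (Y-flipped): 45.731,159.630 43.253,153.648 37.271,151.170 31.289,153.648 28.811,159.630 31.289,165.612 37.271,168.090 43.253,165.612.

Run 4: The run is open, so emit a `<polyline>` with points (Y-flipped): 53.083,73.056 35.813,154.839 66.264,167.356 38.159,69.155 45.909,16.259.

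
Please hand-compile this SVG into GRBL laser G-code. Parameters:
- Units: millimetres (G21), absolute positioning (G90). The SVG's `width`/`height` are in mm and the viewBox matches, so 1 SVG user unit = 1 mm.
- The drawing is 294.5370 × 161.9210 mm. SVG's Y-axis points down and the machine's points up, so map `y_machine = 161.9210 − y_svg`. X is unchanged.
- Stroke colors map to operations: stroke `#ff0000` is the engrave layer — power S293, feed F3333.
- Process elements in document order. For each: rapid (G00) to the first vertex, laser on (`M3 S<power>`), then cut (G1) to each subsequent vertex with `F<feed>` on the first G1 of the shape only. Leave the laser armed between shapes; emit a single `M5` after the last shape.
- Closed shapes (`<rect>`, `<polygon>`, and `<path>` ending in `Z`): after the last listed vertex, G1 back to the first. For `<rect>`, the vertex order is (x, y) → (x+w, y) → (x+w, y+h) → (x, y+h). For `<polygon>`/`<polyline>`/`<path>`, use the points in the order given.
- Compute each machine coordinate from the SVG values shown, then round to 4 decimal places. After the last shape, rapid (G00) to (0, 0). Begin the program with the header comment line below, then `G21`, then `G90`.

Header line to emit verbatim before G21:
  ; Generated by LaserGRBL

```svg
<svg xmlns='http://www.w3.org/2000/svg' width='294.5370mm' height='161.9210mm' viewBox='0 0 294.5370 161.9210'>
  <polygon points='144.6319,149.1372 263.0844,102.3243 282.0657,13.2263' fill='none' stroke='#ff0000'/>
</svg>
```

; Generated by LaserGRBL
G21
G90
G00 X144.6319 Y12.7838
M3 S293
G1 X263.0844 Y59.5967 F3333
G1 X282.0657 Y148.6947
G1 X144.6319 Y12.7838
M5
G00 X0.0000 Y0.0000

1 u = 1 mm; y_m = 161.9210 − y.

[1] `<polygon>` closed polygon, #ff0000→engrave S293 F3333: (144.6319,12.7838) → (263.0844,59.5967) → (282.0657,148.6947) → (144.6319,12.7838) (closed)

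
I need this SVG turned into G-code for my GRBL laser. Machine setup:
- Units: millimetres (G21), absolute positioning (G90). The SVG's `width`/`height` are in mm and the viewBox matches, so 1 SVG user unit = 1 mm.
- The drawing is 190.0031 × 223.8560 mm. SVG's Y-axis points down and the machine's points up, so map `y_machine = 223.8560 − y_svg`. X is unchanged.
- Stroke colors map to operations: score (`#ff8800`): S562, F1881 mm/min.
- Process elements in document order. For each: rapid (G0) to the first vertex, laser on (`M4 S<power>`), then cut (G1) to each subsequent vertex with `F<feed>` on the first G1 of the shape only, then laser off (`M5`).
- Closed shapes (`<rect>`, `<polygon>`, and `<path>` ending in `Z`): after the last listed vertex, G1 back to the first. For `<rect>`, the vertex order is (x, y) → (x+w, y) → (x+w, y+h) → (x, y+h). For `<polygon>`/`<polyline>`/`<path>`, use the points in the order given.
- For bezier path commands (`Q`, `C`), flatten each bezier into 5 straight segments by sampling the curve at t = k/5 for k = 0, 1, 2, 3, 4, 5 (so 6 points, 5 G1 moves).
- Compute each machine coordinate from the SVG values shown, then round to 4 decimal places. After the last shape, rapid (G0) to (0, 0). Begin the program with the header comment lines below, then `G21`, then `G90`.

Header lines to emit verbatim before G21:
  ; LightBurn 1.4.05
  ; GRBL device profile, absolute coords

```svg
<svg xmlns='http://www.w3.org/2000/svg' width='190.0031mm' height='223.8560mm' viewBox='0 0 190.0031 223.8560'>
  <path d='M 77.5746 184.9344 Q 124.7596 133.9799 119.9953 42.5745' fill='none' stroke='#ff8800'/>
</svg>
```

1 u = 1 mm; y_m = 223.8560 − y.

[1] `<path>` quadratic bezier, #ff8800→score S562 F1881: (77.5746,38.9216) → (94.3706,60.9214) → (107.0107,86.1573) → (115.4949,114.6293) → (119.8230,146.3374) → (119.9953,181.2815)

; LightBurn 1.4.05
; GRBL device profile, absolute coords
G21
G90
G0 X77.5746 Y38.9216
M4 S562
G1 X94.3706 Y60.9214 F1881
G1 X107.0107 Y86.1573
G1 X115.4949 Y114.6293
G1 X119.8230 Y146.3374
G1 X119.9953 Y181.2815
M5
G0 X0.0000 Y0.0000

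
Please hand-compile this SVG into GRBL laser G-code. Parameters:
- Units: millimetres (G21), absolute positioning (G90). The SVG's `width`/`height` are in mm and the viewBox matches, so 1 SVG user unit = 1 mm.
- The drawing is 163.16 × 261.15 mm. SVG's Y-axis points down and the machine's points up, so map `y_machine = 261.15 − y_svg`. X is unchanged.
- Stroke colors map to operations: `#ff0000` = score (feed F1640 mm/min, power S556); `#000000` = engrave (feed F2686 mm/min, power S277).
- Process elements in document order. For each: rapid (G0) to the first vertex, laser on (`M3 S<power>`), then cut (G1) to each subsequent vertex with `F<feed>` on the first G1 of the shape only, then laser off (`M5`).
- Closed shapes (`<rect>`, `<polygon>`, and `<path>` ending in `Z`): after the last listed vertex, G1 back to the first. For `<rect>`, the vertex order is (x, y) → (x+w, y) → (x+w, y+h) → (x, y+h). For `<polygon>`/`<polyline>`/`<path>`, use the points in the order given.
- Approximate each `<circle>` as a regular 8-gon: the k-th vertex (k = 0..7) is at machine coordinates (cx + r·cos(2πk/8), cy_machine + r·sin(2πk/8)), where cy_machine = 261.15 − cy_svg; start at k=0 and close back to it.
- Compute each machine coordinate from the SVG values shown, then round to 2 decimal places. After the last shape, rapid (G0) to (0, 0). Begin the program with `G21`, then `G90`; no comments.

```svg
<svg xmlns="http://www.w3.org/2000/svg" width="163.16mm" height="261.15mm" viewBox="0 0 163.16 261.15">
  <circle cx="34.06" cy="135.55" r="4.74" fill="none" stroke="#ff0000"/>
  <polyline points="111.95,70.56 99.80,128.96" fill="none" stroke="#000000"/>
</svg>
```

Since the viewBox matches the mm dimensions, user units are millimetres directly. The only transform is the Y-flip y_m = 261.15 − y_svg.

Shape 1 is a circle drawn with `<circle>`. Its stroke #ff0000 means score at S556, F1640. After flipping Y the toolpath is (38.80,125.60) → (37.41,128.95) → (34.06,130.34) → (30.71,128.95) → (29.32,125.60) → (30.71,122.25) → (34.06,120.86) → (37.41,122.25) → (38.80,125.60), returning to the start.

Shape 2 is a line segment drawn with `<polyline>`. Its stroke #000000 means engrave at S277, F2686. After flipping Y the toolpath is (111.95,190.59) → (99.80,132.19).

G21
G90
G0 X38.80 Y125.60
M3 S556
G1 X37.41 Y128.95 F1640
G1 X34.06 Y130.34
G1 X30.71 Y128.95
G1 X29.32 Y125.60
G1 X30.71 Y122.25
G1 X34.06 Y120.86
G1 X37.41 Y122.25
G1 X38.80 Y125.60
M5
G0 X111.95 Y190.59
M3 S277
G1 X99.80 Y132.19 F2686
M5
G0 X0.00 Y0.00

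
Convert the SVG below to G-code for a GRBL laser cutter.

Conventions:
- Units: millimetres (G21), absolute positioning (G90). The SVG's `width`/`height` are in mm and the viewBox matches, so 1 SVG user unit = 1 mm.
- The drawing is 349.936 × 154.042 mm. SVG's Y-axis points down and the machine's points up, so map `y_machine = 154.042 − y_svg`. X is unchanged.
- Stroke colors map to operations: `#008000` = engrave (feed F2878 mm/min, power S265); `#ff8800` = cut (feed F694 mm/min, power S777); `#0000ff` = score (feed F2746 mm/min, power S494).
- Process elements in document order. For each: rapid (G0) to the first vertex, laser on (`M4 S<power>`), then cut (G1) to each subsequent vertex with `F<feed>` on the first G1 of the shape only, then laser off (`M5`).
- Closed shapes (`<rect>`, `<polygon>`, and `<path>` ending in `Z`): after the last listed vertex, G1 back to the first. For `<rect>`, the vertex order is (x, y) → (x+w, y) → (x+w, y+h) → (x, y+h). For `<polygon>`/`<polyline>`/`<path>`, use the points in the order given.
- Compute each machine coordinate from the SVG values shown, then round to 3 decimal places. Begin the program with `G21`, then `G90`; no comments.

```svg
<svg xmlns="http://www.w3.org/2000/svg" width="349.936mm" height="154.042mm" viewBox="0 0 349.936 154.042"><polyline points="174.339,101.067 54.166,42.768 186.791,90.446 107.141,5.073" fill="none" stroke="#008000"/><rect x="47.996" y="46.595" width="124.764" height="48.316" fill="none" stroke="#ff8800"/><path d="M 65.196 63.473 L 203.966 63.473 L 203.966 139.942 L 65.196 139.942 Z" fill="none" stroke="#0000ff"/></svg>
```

G21
G90
G0 X174.339 Y52.975
M4 S265
G1 X54.166 Y111.274 F2878
G1 X186.791 Y63.596
G1 X107.141 Y148.969
M5
G0 X47.996 Y107.447
M4 S777
G1 X172.760 Y107.447 F694
G1 X172.760 Y59.131
G1 X47.996 Y59.131
G1 X47.996 Y107.447
M5
G0 X65.196 Y90.569
M4 S494
G1 X203.966 Y90.569 F2746
G1 X203.966 Y14.100
G1 X65.196 Y14.100
G1 X65.196 Y90.569
M5

Since the viewBox matches the mm dimensions, user units are millimetres directly. The only transform is the Y-flip y_m = 154.042 − y_svg.

Shape 1 is a open polyline drawn with `<polyline>`. Its stroke #008000 means engrave at S265, F2878. After flipping Y the toolpath is (174.339,52.975) → (54.166,111.274) → (186.791,63.596) → (107.141,148.969).

Shape 2 is a rectangle drawn with `<rect>`. Its stroke #ff8800 means cut at S777, F694. After flipping Y the toolpath is (47.996,107.447) → (172.760,107.447) → (172.760,59.131) → (47.996,59.131) → (47.996,107.447), returning to the start.

Shape 3 is a rectangle drawn with `<path>`. Its stroke #0000ff means score at S494, F2746. After flipping Y the toolpath is (65.196,90.569) → (203.966,90.569) → (203.966,14.100) → (65.196,14.100) → (65.196,90.569), returning to the start.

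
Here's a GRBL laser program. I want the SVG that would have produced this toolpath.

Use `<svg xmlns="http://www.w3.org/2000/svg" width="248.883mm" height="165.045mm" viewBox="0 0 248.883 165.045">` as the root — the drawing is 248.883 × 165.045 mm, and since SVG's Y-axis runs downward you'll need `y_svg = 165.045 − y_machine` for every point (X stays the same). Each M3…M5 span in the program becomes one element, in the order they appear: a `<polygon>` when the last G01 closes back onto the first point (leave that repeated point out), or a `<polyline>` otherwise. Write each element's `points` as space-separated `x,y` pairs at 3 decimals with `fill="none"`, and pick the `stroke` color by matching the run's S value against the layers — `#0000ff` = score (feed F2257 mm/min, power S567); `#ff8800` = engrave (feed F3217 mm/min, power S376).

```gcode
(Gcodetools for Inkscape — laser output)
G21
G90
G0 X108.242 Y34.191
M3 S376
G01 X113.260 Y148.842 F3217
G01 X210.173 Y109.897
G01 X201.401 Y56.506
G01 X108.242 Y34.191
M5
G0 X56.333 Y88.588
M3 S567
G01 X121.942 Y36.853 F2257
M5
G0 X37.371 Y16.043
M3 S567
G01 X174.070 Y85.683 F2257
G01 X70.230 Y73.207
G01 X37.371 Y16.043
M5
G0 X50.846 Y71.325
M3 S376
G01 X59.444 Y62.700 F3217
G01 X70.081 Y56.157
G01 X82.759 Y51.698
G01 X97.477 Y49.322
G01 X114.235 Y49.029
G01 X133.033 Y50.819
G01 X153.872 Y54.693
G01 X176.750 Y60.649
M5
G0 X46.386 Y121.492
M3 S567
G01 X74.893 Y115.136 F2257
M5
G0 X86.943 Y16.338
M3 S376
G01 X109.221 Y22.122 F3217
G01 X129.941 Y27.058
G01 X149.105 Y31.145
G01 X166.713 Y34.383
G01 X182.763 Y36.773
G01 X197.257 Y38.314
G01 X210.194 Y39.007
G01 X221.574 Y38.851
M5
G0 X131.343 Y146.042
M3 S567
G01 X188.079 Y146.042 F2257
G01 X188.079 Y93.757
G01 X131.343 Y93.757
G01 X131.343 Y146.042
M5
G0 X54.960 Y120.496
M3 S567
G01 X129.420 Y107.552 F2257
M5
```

Machine Y-up, SVG Y-down with viewBox height 165.045, so y_svg = 165.045 − y_machine; X carries over.

Run 1: power S376 maps to stroke `#ff8800` (engrave). The run returns to its start, so emit a `<polygon>` with points (Y-flipped): 108.242,130.854 113.260,16.203 210.173,55.148 201.401,108.539.

Run 2: S567 ⇒ score layer `#0000ff`. The run is open, so emit a `<polyline>` with points (Y-flipped): 56.333,76.457 121.942,128.192.

Run 3: the run's S567 means `#0000ff` (score). The run returns to its start, so emit a `<polygon>` with points (Y-flipped): 37.371,149.002 174.070,79.362 70.230,91.838.

Run 4: S376 ⇒ engrave layer `#ff8800`. The run is open, so emit a `<polyline>` with points (Y-flipped): 50.846,93.720 59.444,102.345 70.081,108.888 82.759,113.347 97.477,115.723 114.235,116.016 133.033,114.226 153.872,110.352 176.750,104.396.

Run 5: power S567 maps to stroke `#0000ff` (score). The run is open, so emit a `<polyline>` with points (Y-flipped): 46.386,43.553 74.893,49.909.

Run 6: the run's S376 means `#ff8800` (engrave). The run is open, so emit a `<polyline>` with points (Y-flipped): 86.943,148.707 109.221,142.923 129.941,137.987 149.105,133.900 166.713,130.662 182.763,128.272 197.257,126.731 210.194,126.038 221.574,126.194.

Run 7: S567 ⇒ score layer `#0000ff`. The run returns to its start, so emit a `<polygon>` with points (Y-flipped): 131.343,19.003 188.079,19.003 188.079,71.288 131.343,71.288.

Run 8: S567 ⇒ score layer `#0000ff`. The run is open, so emit a `<polyline>` with points (Y-flipped): 54.960,44.549 129.420,57.493.

<svg xmlns="http://www.w3.org/2000/svg" width="248.883mm" height="165.045mm" viewBox="0 0 248.883 165.045">
  <polygon points="108.242,130.854 113.260,16.203 210.173,55.148 201.401,108.539" fill="none" stroke="#ff8800"/>
  <polyline points="56.333,76.457 121.942,128.192" fill="none" stroke="#0000ff"/>
  <polygon points="37.371,149.002 174.070,79.362 70.230,91.838" fill="none" stroke="#0000ff"/>
  <polyline points="50.846,93.720 59.444,102.345 70.081,108.888 82.759,113.347 97.477,115.723 114.235,116.016 133.033,114.226 153.872,110.352 176.750,104.396" fill="none" stroke="#ff8800"/>
  <polyline points="46.386,43.553 74.893,49.909" fill="none" stroke="#0000ff"/>
  <polyline points="86.943,148.707 109.221,142.923 129.941,137.987 149.105,133.900 166.713,130.662 182.763,128.272 197.257,126.731 210.194,126.038 221.574,126.194" fill="none" stroke="#ff8800"/>
  <polygon points="131.343,19.003 188.079,19.003 188.079,71.288 131.343,71.288" fill="none" stroke="#0000ff"/>
  <polyline points="54.960,44.549 129.420,57.493" fill="none" stroke="#0000ff"/>
</svg>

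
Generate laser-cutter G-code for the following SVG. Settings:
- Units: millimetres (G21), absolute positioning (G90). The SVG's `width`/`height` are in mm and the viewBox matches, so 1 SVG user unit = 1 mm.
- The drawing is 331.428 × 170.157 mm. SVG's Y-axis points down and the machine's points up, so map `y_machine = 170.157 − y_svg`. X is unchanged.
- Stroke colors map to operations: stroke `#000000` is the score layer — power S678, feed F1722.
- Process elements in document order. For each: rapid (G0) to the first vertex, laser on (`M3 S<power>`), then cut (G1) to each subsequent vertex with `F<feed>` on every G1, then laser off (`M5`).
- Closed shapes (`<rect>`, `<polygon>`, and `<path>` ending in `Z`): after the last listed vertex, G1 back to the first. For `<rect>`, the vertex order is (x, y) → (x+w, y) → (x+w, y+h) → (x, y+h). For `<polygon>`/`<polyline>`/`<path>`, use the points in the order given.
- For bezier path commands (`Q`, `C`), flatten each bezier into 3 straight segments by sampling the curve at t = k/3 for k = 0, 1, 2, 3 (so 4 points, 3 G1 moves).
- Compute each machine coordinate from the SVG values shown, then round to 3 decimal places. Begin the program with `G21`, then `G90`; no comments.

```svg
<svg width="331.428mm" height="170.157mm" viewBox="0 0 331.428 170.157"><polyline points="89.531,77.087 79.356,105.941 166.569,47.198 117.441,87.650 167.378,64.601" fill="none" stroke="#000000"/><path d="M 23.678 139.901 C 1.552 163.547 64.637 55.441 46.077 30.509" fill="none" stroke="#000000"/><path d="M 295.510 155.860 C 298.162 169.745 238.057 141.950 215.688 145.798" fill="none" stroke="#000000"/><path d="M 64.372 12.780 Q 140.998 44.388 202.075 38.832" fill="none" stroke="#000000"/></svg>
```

viewBox `0 0 331.428 170.157` with mm width/height → 1 unit = 1 mm. Flip: y_m = 170.157 − y_svg.

**Shape 1** — `<polyline>` open polyline, stroke `#000000` → score (S678, F1722). Machine vertices: (89.531,93.070) → (79.356,64.216) → (166.569,122.959) → (117.441,82.507) → (167.378,105.556). Open path.

**Shape 2** — `<path>` cubic bezier, stroke `#000000` → score (S678, F1722). Control points (SVG): P0=(23.678,139.901), P1=(1.552,163.547), P2=(64.637,55.441), P3=(46.077,30.509); sampled at t=k/3. Machine vertices: (23.678,30.256) → (23.776,42.567) → (43.602,94.952) → (46.077,139.648). Open path.

**Shape 3** — `<path>` cubic bezier, stroke `#000000` → score (S678, F1722). Control points (SVG): P0=(295.510,155.860), P1=(298.162,169.745), P2=(238.057,141.950), P3=(215.688,145.798); sampled at t=k/3. Machine vertices: (295.510,14.297) → (280.965,11.590) → (246.914,20.375) → (215.688,24.359). Open path.

**Shape 4** — `<path>` quadratic bezier, stroke `#000000` → score (S678, F1722). Control points (SVG): P0=(64.372,12.780), P1=(140.998,44.388), P2=(202.075,38.832); sampled at t=k/3. Machine vertices: (64.372,157.377) → (113.728,140.434) → (159.629,131.750) → (202.075,131.325). Open path.

G21
G90
G0 X89.531 Y93.070
M3 S678
G1 X79.356 Y64.216 F1722
G1 X166.569 Y122.959 F1722
G1 X117.441 Y82.507 F1722
G1 X167.378 Y105.556 F1722
M5
G0 X23.678 Y30.256
M3 S678
G1 X23.776 Y42.567 F1722
G1 X43.602 Y94.952 F1722
G1 X46.077 Y139.648 F1722
M5
G0 X295.510 Y14.297
M3 S678
G1 X280.965 Y11.590 F1722
G1 X246.914 Y20.375 F1722
G1 X215.688 Y24.359 F1722
M5
G0 X64.372 Y157.377
M3 S678
G1 X113.728 Y140.434 F1722
G1 X159.629 Y131.750 F1722
G1 X202.075 Y131.325 F1722
M5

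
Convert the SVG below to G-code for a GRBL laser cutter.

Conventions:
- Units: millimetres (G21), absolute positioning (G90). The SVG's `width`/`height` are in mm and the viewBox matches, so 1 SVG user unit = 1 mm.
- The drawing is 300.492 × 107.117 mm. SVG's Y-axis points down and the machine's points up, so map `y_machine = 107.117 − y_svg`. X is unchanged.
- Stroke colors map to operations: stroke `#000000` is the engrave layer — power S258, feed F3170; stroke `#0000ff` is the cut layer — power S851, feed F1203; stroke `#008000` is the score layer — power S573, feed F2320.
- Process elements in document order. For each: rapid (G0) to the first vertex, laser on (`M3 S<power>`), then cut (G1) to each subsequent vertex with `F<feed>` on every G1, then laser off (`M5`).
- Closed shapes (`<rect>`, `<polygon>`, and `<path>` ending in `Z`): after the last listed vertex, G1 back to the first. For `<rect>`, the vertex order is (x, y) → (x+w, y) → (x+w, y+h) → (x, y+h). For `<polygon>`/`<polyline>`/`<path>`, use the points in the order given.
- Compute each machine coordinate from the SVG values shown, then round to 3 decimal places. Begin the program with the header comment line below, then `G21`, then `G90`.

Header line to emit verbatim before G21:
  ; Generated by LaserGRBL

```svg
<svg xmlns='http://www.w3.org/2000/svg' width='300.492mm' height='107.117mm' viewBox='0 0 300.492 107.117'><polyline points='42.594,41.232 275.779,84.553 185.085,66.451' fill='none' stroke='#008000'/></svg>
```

viewBox `0 0 300.492 107.117` with mm width/height → 1 unit = 1 mm. Flip: y_m = 107.117 − y_svg.

**Shape 1** — `<polyline>` open polyline, stroke `#008000` → score (S573, F2320). Machine vertices: (42.594,65.885) → (275.779,22.564) → (185.085,40.666). Open path.

; Generated by LaserGRBL
G21
G90
G0 X42.594 Y65.885
M3 S573
G1 X275.779 Y22.564 F2320
G1 X185.085 Y40.666 F2320
M5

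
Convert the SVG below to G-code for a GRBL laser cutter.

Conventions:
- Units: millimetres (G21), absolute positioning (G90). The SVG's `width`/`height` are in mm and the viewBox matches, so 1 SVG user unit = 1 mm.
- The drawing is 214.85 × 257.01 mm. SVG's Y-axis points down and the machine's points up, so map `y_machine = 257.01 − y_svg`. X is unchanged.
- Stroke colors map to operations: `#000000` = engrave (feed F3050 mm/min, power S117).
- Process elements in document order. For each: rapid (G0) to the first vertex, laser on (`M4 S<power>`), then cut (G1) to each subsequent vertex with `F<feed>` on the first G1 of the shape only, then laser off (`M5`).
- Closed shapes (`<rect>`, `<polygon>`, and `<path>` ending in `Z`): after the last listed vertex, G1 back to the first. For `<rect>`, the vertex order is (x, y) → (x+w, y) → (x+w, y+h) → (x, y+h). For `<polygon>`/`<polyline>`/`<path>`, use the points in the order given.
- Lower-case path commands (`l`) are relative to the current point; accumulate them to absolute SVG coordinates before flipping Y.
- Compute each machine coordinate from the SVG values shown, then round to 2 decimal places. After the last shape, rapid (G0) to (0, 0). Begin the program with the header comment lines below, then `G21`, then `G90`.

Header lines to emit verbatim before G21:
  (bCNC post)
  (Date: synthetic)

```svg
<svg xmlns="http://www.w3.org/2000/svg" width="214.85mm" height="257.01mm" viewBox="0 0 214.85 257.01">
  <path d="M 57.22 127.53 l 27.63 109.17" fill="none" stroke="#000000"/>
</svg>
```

(bCNC post)
(Date: synthetic)
G21
G90
G0 X57.22 Y129.48
M4 S117
G1 X84.85 Y20.31 F3050
M5
G0 X0.00 Y0.00

Since the viewBox matches the mm dimensions, user units are millimetres directly. The only transform is the Y-flip y_m = 257.01 − y_svg.

Shape 1 is a line segment drawn with `<path>`. Its stroke #000000 means engrave at S117, F3050. After flipping Y the toolpath is (57.22,129.48) → (84.85,20.31).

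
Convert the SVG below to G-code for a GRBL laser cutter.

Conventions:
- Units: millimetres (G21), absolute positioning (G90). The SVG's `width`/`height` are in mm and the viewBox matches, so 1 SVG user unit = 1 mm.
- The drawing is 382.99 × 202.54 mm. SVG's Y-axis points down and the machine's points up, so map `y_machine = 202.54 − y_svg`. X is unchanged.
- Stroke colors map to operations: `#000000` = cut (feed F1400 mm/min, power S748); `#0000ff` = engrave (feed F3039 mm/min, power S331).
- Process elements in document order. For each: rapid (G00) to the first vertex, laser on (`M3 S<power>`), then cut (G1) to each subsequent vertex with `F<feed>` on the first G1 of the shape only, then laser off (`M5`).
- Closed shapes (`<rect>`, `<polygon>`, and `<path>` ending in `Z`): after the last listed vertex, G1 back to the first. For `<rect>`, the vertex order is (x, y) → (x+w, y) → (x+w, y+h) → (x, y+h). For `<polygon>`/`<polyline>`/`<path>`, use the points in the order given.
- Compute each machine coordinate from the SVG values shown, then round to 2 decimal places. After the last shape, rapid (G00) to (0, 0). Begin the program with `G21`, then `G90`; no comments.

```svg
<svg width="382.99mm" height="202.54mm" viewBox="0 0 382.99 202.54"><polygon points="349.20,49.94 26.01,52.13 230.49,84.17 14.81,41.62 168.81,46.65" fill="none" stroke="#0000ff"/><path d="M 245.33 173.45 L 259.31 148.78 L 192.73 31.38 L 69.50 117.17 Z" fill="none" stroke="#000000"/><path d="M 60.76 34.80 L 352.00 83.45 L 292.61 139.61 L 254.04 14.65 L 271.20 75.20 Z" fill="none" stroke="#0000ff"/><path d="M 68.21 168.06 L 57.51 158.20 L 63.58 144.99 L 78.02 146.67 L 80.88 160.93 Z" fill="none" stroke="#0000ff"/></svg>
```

G21
G90
G00 X349.20 Y152.60
M3 S331
G1 X26.01 Y150.41 F3039
G1 X230.49 Y118.37
G1 X14.81 Y160.92
G1 X168.81 Y155.89
G1 X349.20 Y152.60
M5
G00 X245.33 Y29.09
M3 S748
G1 X259.31 Y53.76 F1400
G1 X192.73 Y171.16
G1 X69.50 Y85.37
G1 X245.33 Y29.09
M5
G00 X60.76 Y167.74
M3 S331
G1 X352.00 Y119.09 F3039
G1 X292.61 Y62.93
G1 X254.04 Y187.89
G1 X271.20 Y127.34
G1 X60.76 Y167.74
M5
G00 X68.21 Y34.48
M3 S331
G1 X57.51 Y44.34 F3039
G1 X63.58 Y57.55
G1 X78.02 Y55.87
G1 X80.88 Y41.61
G1 X68.21 Y34.48
M5
G00 X0.00 Y0.00

viewBox `0 0 382.99 202.54` with mm width/height → 1 unit = 1 mm. Flip: y_m = 202.54 − y_svg.

**Shape 1** — `<polygon>` closed polygon, stroke `#0000ff` → engrave (S331, F3039). Machine vertices: (349.20,152.60) → (26.01,150.41) → (230.49,118.37) → (14.81,160.92) → (168.81,155.89) → (349.20,152.60). Closed: final G1 returns to the first vertex.

**Shape 2** — `<path>` closed polygon, stroke `#000000` → cut (S748, F1400). Machine vertices: (245.33,29.09) → (259.31,53.76) → (192.73,171.16) → (69.50,85.37) → (245.33,29.09). Closed: final G1 returns to the first vertex.

**Shape 3** — `<path>` closed polygon, stroke `#0000ff` → engrave (S331, F3039). Machine vertices: (60.76,167.74) → (352.00,119.09) → (292.61,62.93) → (254.04,187.89) → (271.20,127.34) → (60.76,167.74). Closed: final G1 returns to the first vertex.

**Shape 4** — `<path>` regular polygon, stroke `#0000ff` → engrave (S331, F3039). Machine vertices: (68.21,34.48) → (57.51,44.34) → (63.58,57.55) → (78.02,55.87) → (80.88,41.61) → (68.21,34.48). Closed: final G1 returns to the first vertex.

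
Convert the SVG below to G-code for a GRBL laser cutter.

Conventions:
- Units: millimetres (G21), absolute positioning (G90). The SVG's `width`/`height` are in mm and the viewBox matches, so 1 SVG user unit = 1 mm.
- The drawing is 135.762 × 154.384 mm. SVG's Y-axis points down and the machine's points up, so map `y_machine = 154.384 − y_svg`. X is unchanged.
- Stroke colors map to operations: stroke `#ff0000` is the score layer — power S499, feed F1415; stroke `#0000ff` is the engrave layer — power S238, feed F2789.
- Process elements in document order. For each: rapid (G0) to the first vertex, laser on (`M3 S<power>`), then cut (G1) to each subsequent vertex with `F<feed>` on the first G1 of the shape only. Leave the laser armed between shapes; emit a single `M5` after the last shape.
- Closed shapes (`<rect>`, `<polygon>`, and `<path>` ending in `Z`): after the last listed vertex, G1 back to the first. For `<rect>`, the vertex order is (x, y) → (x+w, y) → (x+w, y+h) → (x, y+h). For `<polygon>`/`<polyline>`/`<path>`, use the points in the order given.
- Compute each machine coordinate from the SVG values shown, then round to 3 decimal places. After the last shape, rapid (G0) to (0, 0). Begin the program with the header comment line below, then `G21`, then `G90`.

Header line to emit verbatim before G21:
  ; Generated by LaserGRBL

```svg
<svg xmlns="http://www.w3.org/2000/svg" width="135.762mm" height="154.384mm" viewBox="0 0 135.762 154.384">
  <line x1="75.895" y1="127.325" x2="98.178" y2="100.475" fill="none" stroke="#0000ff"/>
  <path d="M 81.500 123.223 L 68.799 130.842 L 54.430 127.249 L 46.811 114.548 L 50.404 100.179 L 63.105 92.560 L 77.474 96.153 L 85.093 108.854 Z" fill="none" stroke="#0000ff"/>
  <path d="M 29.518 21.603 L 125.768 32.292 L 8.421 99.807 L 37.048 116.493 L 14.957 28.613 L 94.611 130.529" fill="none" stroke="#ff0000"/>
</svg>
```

Since the viewBox matches the mm dimensions, user units are millimetres directly. The only transform is the Y-flip y_m = 154.384 − y_svg.

Shape 1 is a line segment drawn with `<line>`. Its stroke #0000ff means engrave at S238, F2789. After flipping Y the toolpath is (75.895,27.059) → (98.178,53.909).

Shape 2 is a regular polygon drawn with `<path>`. Its stroke #0000ff means engrave at S238, F2789. After flipping Y the toolpath is (81.500,31.161) → (68.799,23.542) → (54.430,27.135) → (46.811,39.836) → (50.404,54.205) → (63.105,61.824) → (77.474,58.231) → (85.093,45.530) → (81.500,31.161), returning to the start.

Shape 3 is a open polyline drawn with `<path>`. Its stroke #ff0000 means score at S499, F1415. After flipping Y the toolpath is (29.518,132.781) → (125.768,122.092) → (8.421,54.577) → (37.048,37.891) → (14.957,125.771) → (94.611,23.855).

; Generated by LaserGRBL
G21
G90
G0 X75.895 Y27.059
M3 S238
G1 X98.178 Y53.909 F2789
G0 X81.500 Y31.161
M3 S238
G1 X68.799 Y23.542 F2789
G1 X54.430 Y27.135
G1 X46.811 Y39.836
G1 X50.404 Y54.205
G1 X63.105 Y61.824
G1 X77.474 Y58.231
G1 X85.093 Y45.530
G1 X81.500 Y31.161
G0 X29.518 Y132.781
M3 S499
G1 X125.768 Y122.092 F1415
G1 X8.421 Y54.577
G1 X37.048 Y37.891
G1 X14.957 Y125.771
G1 X94.611 Y23.855
M5
G0 X0.000 Y0.000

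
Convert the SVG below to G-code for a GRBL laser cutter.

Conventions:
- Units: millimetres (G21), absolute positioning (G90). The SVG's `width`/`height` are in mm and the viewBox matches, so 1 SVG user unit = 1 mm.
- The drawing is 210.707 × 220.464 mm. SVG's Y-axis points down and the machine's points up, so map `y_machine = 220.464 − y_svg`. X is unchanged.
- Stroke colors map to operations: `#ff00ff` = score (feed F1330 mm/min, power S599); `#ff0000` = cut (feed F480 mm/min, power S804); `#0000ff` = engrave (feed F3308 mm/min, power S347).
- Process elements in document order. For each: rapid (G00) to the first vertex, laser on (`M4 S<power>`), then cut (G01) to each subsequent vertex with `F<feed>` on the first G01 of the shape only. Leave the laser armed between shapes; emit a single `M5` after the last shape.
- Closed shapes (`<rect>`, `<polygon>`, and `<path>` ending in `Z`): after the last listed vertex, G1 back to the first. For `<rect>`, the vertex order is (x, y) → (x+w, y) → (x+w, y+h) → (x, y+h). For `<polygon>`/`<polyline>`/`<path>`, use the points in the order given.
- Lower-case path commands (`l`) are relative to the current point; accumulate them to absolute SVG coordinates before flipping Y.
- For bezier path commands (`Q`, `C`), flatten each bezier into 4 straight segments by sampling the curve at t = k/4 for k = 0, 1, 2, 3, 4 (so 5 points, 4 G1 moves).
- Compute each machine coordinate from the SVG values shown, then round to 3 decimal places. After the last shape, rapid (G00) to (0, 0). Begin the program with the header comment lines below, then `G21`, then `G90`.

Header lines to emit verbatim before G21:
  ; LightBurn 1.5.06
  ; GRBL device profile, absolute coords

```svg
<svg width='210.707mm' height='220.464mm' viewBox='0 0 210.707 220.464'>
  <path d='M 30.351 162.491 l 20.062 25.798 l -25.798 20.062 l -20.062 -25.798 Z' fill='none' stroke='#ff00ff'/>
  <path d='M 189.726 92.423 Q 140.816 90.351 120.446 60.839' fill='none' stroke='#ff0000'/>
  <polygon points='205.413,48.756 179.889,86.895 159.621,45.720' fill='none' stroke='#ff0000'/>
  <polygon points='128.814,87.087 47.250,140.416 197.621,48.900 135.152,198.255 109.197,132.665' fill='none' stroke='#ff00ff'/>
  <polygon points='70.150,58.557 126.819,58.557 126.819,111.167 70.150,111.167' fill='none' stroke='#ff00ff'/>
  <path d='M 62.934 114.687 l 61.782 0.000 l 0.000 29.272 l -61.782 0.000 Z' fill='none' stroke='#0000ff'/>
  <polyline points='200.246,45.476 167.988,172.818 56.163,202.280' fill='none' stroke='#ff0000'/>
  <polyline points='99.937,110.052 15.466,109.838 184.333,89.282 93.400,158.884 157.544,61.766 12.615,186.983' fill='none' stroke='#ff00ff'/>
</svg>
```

; LightBurn 1.5.06
; GRBL device profile, absolute coords
G21
G90
G00 X30.351 Y57.973
M4 S599
G01 X50.413 Y32.175 F1330
G01 X24.615 Y12.113
G01 X4.553 Y37.911
G01 X30.351 Y57.973
G00 X189.726 Y128.041
M4 S804
G01 X167.055 Y130.792 F480
G01 X147.951 Y136.973
G01 X132.415 Y146.584
G01 X120.446 Y159.625
G00 X205.413 Y171.708
M4 S804
G01 X179.889 Y133.569 F480
G01 X159.621 Y174.744
G01 X205.413 Y171.708
G00 X128.814 Y133.377
M4 S599
G01 X47.250 Y80.048 F1330
G01 X197.621 Y171.564
G01 X135.152 Y22.209
G01 X109.197 Y87.799
G01 X128.814 Y133.377
G00 X70.150 Y161.907
M4 S599
G01 X126.819 Y161.907 F1330
G01 X126.819 Y109.297
G01 X70.150 Y109.297
G01 X70.150 Y161.907
G00 X62.934 Y105.777
M4 S347
G01 X124.716 Y105.777 F3308
G01 X124.716 Y76.505
G01 X62.934 Y76.505
G01 X62.934 Y105.777
G00 X200.246 Y174.988
M4 S804
G01 X167.988 Y47.646 F480
G01 X56.163 Y18.184
G00 X99.937 Y110.412
M4 S599
G01 X15.466 Y110.626 F1330
G01 X184.333 Y131.182
G01 X93.400 Y61.580
G01 X157.544 Y158.698
G01 X12.615 Y33.481
M5
G00 X0.000 Y0.000

1 u = 1 mm; y_m = 220.464 − y.

[1] `<path>` regular polygon, #ff00ff→score S599 F1330: (30.351,57.973) → (50.413,32.175) → (24.615,12.113) → (4.553,37.911) → (30.351,57.973) (closed)

[2] `<path>` quadratic bezier, #ff0000→cut S804 F480: (189.726,128.041) → (167.055,130.792) → (147.951,136.973) → (132.415,146.584) → (120.446,159.625)

[3] `<polygon>` regular polygon, #ff0000→cut S804 F480: (205.413,171.708) → (179.889,133.569) → (159.621,174.744) → (205.413,171.708) (closed)

[4] `<polygon>` closed polygon, #ff00ff→score S599 F1330: (128.814,133.377) → (47.250,80.048) → (197.621,171.564) → (135.152,22.209) → (109.197,87.799) → (128.814,133.377) (closed)

[5] `<polygon>` rectangle, #ff00ff→score S599 F1330: (70.150,161.907) → (126.819,161.907) → (126.819,109.297) → (70.150,109.297) → (70.150,161.907) (closed)

[6] `<path>` rectangle, #0000ff→engrave S347 F3308: (62.934,105.777) → (124.716,105.777) → (124.716,76.505) → (62.934,76.505) → (62.934,105.777) (closed)

[7] `<polyline>` open polyline, #ff0000→cut S804 F480: (200.246,174.988) → (167.988,47.646) → (56.163,18.184)

[8] `<polyline>` open polyline, #ff00ff→score S599 F1330: (99.937,110.412) → (15.466,110.626) → (184.333,131.182) → (93.400,61.580) → (157.544,158.698) → (12.615,33.481)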